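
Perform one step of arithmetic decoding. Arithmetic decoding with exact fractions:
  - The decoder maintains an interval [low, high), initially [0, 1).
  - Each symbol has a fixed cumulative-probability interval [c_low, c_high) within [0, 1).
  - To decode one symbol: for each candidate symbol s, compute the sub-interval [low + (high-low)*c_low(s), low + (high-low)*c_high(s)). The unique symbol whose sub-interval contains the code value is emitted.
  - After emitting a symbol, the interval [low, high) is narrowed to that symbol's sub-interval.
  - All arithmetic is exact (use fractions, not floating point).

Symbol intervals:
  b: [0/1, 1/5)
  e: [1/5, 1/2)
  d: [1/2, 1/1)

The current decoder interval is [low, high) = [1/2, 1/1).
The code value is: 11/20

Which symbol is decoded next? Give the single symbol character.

Interval width = high − low = 1/1 − 1/2 = 1/2
Scaled code = (code − low) / width = (11/20 − 1/2) / 1/2 = 1/10
  b: [0/1, 1/5) ← scaled code falls here ✓
  e: [1/5, 1/2) 
  d: [1/2, 1/1) 

Answer: b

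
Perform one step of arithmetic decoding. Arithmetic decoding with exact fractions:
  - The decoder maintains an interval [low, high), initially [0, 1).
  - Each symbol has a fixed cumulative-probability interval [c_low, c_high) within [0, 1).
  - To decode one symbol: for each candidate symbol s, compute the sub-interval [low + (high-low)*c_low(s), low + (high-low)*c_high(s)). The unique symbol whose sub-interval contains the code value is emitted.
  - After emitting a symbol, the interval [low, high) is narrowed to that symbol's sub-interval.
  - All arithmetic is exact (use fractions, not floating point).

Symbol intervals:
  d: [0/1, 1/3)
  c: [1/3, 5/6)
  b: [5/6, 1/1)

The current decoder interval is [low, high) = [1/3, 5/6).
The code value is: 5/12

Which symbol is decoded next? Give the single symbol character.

Answer: d

Derivation:
Interval width = high − low = 5/6 − 1/3 = 1/2
Scaled code = (code − low) / width = (5/12 − 1/3) / 1/2 = 1/6
  d: [0/1, 1/3) ← scaled code falls here ✓
  c: [1/3, 5/6) 
  b: [5/6, 1/1) 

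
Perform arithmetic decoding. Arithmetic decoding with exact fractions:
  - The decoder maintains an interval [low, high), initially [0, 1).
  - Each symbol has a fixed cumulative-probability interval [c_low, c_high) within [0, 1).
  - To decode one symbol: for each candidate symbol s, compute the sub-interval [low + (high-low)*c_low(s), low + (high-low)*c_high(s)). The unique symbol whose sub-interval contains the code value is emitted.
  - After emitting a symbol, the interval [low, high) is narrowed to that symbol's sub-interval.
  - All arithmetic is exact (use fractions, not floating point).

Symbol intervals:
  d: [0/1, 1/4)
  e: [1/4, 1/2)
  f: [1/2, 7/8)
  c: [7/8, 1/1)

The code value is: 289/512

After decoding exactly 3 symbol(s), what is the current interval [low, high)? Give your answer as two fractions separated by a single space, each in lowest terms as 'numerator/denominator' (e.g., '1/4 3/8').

Step 1: interval [0/1, 1/1), width = 1/1 - 0/1 = 1/1
  'd': [0/1 + 1/1*0/1, 0/1 + 1/1*1/4) = [0/1, 1/4)
  'e': [0/1 + 1/1*1/4, 0/1 + 1/1*1/2) = [1/4, 1/2)
  'f': [0/1 + 1/1*1/2, 0/1 + 1/1*7/8) = [1/2, 7/8) <- contains code 289/512
  'c': [0/1 + 1/1*7/8, 0/1 + 1/1*1/1) = [7/8, 1/1)
  emit 'f', narrow to [1/2, 7/8)
Step 2: interval [1/2, 7/8), width = 7/8 - 1/2 = 3/8
  'd': [1/2 + 3/8*0/1, 1/2 + 3/8*1/4) = [1/2, 19/32) <- contains code 289/512
  'e': [1/2 + 3/8*1/4, 1/2 + 3/8*1/2) = [19/32, 11/16)
  'f': [1/2 + 3/8*1/2, 1/2 + 3/8*7/8) = [11/16, 53/64)
  'c': [1/2 + 3/8*7/8, 1/2 + 3/8*1/1) = [53/64, 7/8)
  emit 'd', narrow to [1/2, 19/32)
Step 3: interval [1/2, 19/32), width = 19/32 - 1/2 = 3/32
  'd': [1/2 + 3/32*0/1, 1/2 + 3/32*1/4) = [1/2, 67/128)
  'e': [1/2 + 3/32*1/4, 1/2 + 3/32*1/2) = [67/128, 35/64)
  'f': [1/2 + 3/32*1/2, 1/2 + 3/32*7/8) = [35/64, 149/256) <- contains code 289/512
  'c': [1/2 + 3/32*7/8, 1/2 + 3/32*1/1) = [149/256, 19/32)
  emit 'f', narrow to [35/64, 149/256)

Answer: 35/64 149/256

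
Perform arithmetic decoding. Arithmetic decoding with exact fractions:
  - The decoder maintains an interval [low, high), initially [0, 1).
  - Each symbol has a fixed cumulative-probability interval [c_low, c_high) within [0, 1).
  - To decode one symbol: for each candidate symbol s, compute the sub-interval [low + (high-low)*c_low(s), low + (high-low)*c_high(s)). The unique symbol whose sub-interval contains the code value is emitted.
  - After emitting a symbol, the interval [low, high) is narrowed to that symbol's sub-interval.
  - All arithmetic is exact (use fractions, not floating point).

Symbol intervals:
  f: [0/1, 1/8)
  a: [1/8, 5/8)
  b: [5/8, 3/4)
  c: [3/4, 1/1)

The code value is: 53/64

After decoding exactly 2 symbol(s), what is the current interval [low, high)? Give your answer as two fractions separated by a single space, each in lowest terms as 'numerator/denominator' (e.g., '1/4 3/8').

Answer: 25/32 29/32

Derivation:
Step 1: interval [0/1, 1/1), width = 1/1 - 0/1 = 1/1
  'f': [0/1 + 1/1*0/1, 0/1 + 1/1*1/8) = [0/1, 1/8)
  'a': [0/1 + 1/1*1/8, 0/1 + 1/1*5/8) = [1/8, 5/8)
  'b': [0/1 + 1/1*5/8, 0/1 + 1/1*3/4) = [5/8, 3/4)
  'c': [0/1 + 1/1*3/4, 0/1 + 1/1*1/1) = [3/4, 1/1) <- contains code 53/64
  emit 'c', narrow to [3/4, 1/1)
Step 2: interval [3/4, 1/1), width = 1/1 - 3/4 = 1/4
  'f': [3/4 + 1/4*0/1, 3/4 + 1/4*1/8) = [3/4, 25/32)
  'a': [3/4 + 1/4*1/8, 3/4 + 1/4*5/8) = [25/32, 29/32) <- contains code 53/64
  'b': [3/4 + 1/4*5/8, 3/4 + 1/4*3/4) = [29/32, 15/16)
  'c': [3/4 + 1/4*3/4, 3/4 + 1/4*1/1) = [15/16, 1/1)
  emit 'a', narrow to [25/32, 29/32)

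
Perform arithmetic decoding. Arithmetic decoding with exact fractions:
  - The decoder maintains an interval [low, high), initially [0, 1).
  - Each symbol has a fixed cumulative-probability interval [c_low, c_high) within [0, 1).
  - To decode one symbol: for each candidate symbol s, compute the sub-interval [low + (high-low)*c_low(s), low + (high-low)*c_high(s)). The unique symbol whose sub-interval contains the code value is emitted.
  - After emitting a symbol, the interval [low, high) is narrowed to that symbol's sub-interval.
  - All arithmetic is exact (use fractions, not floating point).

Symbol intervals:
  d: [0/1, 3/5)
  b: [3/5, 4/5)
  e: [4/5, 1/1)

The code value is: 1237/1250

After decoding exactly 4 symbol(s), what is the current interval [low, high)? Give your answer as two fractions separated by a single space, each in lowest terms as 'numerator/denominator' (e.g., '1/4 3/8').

Answer: 618/625 619/625

Derivation:
Step 1: interval [0/1, 1/1), width = 1/1 - 0/1 = 1/1
  'd': [0/1 + 1/1*0/1, 0/1 + 1/1*3/5) = [0/1, 3/5)
  'b': [0/1 + 1/1*3/5, 0/1 + 1/1*4/5) = [3/5, 4/5)
  'e': [0/1 + 1/1*4/5, 0/1 + 1/1*1/1) = [4/5, 1/1) <- contains code 1237/1250
  emit 'e', narrow to [4/5, 1/1)
Step 2: interval [4/5, 1/1), width = 1/1 - 4/5 = 1/5
  'd': [4/5 + 1/5*0/1, 4/5 + 1/5*3/5) = [4/5, 23/25)
  'b': [4/5 + 1/5*3/5, 4/5 + 1/5*4/5) = [23/25, 24/25)
  'e': [4/5 + 1/5*4/5, 4/5 + 1/5*1/1) = [24/25, 1/1) <- contains code 1237/1250
  emit 'e', narrow to [24/25, 1/1)
Step 3: interval [24/25, 1/1), width = 1/1 - 24/25 = 1/25
  'd': [24/25 + 1/25*0/1, 24/25 + 1/25*3/5) = [24/25, 123/125)
  'b': [24/25 + 1/25*3/5, 24/25 + 1/25*4/5) = [123/125, 124/125) <- contains code 1237/1250
  'e': [24/25 + 1/25*4/5, 24/25 + 1/25*1/1) = [124/125, 1/1)
  emit 'b', narrow to [123/125, 124/125)
Step 4: interval [123/125, 124/125), width = 124/125 - 123/125 = 1/125
  'd': [123/125 + 1/125*0/1, 123/125 + 1/125*3/5) = [123/125, 618/625)
  'b': [123/125 + 1/125*3/5, 123/125 + 1/125*4/5) = [618/625, 619/625) <- contains code 1237/1250
  'e': [123/125 + 1/125*4/5, 123/125 + 1/125*1/1) = [619/625, 124/125)
  emit 'b', narrow to [618/625, 619/625)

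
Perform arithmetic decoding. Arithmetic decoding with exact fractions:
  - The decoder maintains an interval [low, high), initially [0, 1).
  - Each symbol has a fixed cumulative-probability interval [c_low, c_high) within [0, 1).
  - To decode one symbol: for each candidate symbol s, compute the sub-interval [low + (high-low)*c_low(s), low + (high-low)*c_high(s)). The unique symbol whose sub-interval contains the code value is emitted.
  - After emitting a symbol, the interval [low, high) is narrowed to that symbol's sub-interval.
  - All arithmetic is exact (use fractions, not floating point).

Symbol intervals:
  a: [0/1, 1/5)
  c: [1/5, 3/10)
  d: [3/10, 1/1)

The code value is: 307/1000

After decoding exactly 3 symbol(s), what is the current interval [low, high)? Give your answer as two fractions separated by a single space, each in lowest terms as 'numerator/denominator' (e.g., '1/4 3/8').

Answer: 3/10 41/125

Derivation:
Step 1: interval [0/1, 1/1), width = 1/1 - 0/1 = 1/1
  'a': [0/1 + 1/1*0/1, 0/1 + 1/1*1/5) = [0/1, 1/5)
  'c': [0/1 + 1/1*1/5, 0/1 + 1/1*3/10) = [1/5, 3/10)
  'd': [0/1 + 1/1*3/10, 0/1 + 1/1*1/1) = [3/10, 1/1) <- contains code 307/1000
  emit 'd', narrow to [3/10, 1/1)
Step 2: interval [3/10, 1/1), width = 1/1 - 3/10 = 7/10
  'a': [3/10 + 7/10*0/1, 3/10 + 7/10*1/5) = [3/10, 11/25) <- contains code 307/1000
  'c': [3/10 + 7/10*1/5, 3/10 + 7/10*3/10) = [11/25, 51/100)
  'd': [3/10 + 7/10*3/10, 3/10 + 7/10*1/1) = [51/100, 1/1)
  emit 'a', narrow to [3/10, 11/25)
Step 3: interval [3/10, 11/25), width = 11/25 - 3/10 = 7/50
  'a': [3/10 + 7/50*0/1, 3/10 + 7/50*1/5) = [3/10, 41/125) <- contains code 307/1000
  'c': [3/10 + 7/50*1/5, 3/10 + 7/50*3/10) = [41/125, 171/500)
  'd': [3/10 + 7/50*3/10, 3/10 + 7/50*1/1) = [171/500, 11/25)
  emit 'a', narrow to [3/10, 41/125)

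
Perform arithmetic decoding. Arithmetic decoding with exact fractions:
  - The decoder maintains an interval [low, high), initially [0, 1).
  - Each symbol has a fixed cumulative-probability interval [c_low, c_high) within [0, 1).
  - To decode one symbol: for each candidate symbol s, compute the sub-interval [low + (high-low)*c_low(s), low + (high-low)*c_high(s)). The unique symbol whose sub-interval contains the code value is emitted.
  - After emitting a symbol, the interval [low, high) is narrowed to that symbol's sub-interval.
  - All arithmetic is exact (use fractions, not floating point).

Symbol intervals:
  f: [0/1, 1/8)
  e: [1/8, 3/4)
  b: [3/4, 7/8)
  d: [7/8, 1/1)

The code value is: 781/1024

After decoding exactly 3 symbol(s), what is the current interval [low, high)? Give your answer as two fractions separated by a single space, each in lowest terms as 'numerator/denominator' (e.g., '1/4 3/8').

Step 1: interval [0/1, 1/1), width = 1/1 - 0/1 = 1/1
  'f': [0/1 + 1/1*0/1, 0/1 + 1/1*1/8) = [0/1, 1/8)
  'e': [0/1 + 1/1*1/8, 0/1 + 1/1*3/4) = [1/8, 3/4)
  'b': [0/1 + 1/1*3/4, 0/1 + 1/1*7/8) = [3/4, 7/8) <- contains code 781/1024
  'd': [0/1 + 1/1*7/8, 0/1 + 1/1*1/1) = [7/8, 1/1)
  emit 'b', narrow to [3/4, 7/8)
Step 2: interval [3/4, 7/8), width = 7/8 - 3/4 = 1/8
  'f': [3/4 + 1/8*0/1, 3/4 + 1/8*1/8) = [3/4, 49/64) <- contains code 781/1024
  'e': [3/4 + 1/8*1/8, 3/4 + 1/8*3/4) = [49/64, 27/32)
  'b': [3/4 + 1/8*3/4, 3/4 + 1/8*7/8) = [27/32, 55/64)
  'd': [3/4 + 1/8*7/8, 3/4 + 1/8*1/1) = [55/64, 7/8)
  emit 'f', narrow to [3/4, 49/64)
Step 3: interval [3/4, 49/64), width = 49/64 - 3/4 = 1/64
  'f': [3/4 + 1/64*0/1, 3/4 + 1/64*1/8) = [3/4, 385/512)
  'e': [3/4 + 1/64*1/8, 3/4 + 1/64*3/4) = [385/512, 195/256)
  'b': [3/4 + 1/64*3/4, 3/4 + 1/64*7/8) = [195/256, 391/512) <- contains code 781/1024
  'd': [3/4 + 1/64*7/8, 3/4 + 1/64*1/1) = [391/512, 49/64)
  emit 'b', narrow to [195/256, 391/512)

Answer: 195/256 391/512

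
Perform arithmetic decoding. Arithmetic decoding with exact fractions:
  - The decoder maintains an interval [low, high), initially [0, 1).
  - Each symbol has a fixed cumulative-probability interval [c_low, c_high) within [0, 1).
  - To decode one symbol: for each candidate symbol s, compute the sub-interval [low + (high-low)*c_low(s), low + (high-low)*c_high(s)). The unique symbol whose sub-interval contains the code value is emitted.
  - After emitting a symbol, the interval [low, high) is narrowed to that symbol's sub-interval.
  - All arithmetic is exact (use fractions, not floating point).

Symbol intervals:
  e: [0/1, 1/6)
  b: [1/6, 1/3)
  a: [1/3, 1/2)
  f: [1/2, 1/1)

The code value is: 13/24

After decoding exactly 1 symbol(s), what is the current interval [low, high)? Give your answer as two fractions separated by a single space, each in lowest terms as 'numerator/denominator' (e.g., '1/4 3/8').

Step 1: interval [0/1, 1/1), width = 1/1 - 0/1 = 1/1
  'e': [0/1 + 1/1*0/1, 0/1 + 1/1*1/6) = [0/1, 1/6)
  'b': [0/1 + 1/1*1/6, 0/1 + 1/1*1/3) = [1/6, 1/3)
  'a': [0/1 + 1/1*1/3, 0/1 + 1/1*1/2) = [1/3, 1/2)
  'f': [0/1 + 1/1*1/2, 0/1 + 1/1*1/1) = [1/2, 1/1) <- contains code 13/24
  emit 'f', narrow to [1/2, 1/1)

Answer: 1/2 1/1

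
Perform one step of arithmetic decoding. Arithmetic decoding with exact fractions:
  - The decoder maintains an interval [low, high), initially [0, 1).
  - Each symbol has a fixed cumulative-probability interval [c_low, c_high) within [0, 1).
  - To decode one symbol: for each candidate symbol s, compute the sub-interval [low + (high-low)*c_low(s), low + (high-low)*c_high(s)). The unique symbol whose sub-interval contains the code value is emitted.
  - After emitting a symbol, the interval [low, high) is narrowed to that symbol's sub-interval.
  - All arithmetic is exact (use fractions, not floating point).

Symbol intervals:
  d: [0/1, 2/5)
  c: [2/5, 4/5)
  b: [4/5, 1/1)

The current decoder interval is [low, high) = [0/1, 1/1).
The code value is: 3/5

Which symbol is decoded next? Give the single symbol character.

Interval width = high − low = 1/1 − 0/1 = 1/1
Scaled code = (code − low) / width = (3/5 − 0/1) / 1/1 = 3/5
  d: [0/1, 2/5) 
  c: [2/5, 4/5) ← scaled code falls here ✓
  b: [4/5, 1/1) 

Answer: c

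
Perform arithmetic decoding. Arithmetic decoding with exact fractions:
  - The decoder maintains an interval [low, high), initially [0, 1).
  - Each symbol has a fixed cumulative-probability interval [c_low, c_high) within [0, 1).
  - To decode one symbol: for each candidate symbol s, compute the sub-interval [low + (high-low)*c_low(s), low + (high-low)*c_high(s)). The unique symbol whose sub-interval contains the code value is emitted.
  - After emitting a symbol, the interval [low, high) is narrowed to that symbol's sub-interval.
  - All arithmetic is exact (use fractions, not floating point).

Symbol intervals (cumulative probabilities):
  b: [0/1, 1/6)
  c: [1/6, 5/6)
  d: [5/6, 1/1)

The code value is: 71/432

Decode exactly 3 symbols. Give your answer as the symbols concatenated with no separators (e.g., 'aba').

Step 1: interval [0/1, 1/1), width = 1/1 - 0/1 = 1/1
  'b': [0/1 + 1/1*0/1, 0/1 + 1/1*1/6) = [0/1, 1/6) <- contains code 71/432
  'c': [0/1 + 1/1*1/6, 0/1 + 1/1*5/6) = [1/6, 5/6)
  'd': [0/1 + 1/1*5/6, 0/1 + 1/1*1/1) = [5/6, 1/1)
  emit 'b', narrow to [0/1, 1/6)
Step 2: interval [0/1, 1/6), width = 1/6 - 0/1 = 1/6
  'b': [0/1 + 1/6*0/1, 0/1 + 1/6*1/6) = [0/1, 1/36)
  'c': [0/1 + 1/6*1/6, 0/1 + 1/6*5/6) = [1/36, 5/36)
  'd': [0/1 + 1/6*5/6, 0/1 + 1/6*1/1) = [5/36, 1/6) <- contains code 71/432
  emit 'd', narrow to [5/36, 1/6)
Step 3: interval [5/36, 1/6), width = 1/6 - 5/36 = 1/36
  'b': [5/36 + 1/36*0/1, 5/36 + 1/36*1/6) = [5/36, 31/216)
  'c': [5/36 + 1/36*1/6, 5/36 + 1/36*5/6) = [31/216, 35/216)
  'd': [5/36 + 1/36*5/6, 5/36 + 1/36*1/1) = [35/216, 1/6) <- contains code 71/432
  emit 'd', narrow to [35/216, 1/6)

Answer: bdd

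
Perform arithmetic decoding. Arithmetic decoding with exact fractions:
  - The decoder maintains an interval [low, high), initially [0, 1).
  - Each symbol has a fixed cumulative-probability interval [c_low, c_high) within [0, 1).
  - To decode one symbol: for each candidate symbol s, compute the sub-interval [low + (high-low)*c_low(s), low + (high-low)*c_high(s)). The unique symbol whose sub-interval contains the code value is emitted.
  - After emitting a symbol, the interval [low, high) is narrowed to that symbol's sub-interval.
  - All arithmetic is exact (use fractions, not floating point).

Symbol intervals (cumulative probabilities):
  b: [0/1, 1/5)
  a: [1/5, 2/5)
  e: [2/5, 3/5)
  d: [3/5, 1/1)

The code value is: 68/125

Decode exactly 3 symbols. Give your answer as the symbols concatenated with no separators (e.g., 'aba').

Step 1: interval [0/1, 1/1), width = 1/1 - 0/1 = 1/1
  'b': [0/1 + 1/1*0/1, 0/1 + 1/1*1/5) = [0/1, 1/5)
  'a': [0/1 + 1/1*1/5, 0/1 + 1/1*2/5) = [1/5, 2/5)
  'e': [0/1 + 1/1*2/5, 0/1 + 1/1*3/5) = [2/5, 3/5) <- contains code 68/125
  'd': [0/1 + 1/1*3/5, 0/1 + 1/1*1/1) = [3/5, 1/1)
  emit 'e', narrow to [2/5, 3/5)
Step 2: interval [2/5, 3/5), width = 3/5 - 2/5 = 1/5
  'b': [2/5 + 1/5*0/1, 2/5 + 1/5*1/5) = [2/5, 11/25)
  'a': [2/5 + 1/5*1/5, 2/5 + 1/5*2/5) = [11/25, 12/25)
  'e': [2/5 + 1/5*2/5, 2/5 + 1/5*3/5) = [12/25, 13/25)
  'd': [2/5 + 1/5*3/5, 2/5 + 1/5*1/1) = [13/25, 3/5) <- contains code 68/125
  emit 'd', narrow to [13/25, 3/5)
Step 3: interval [13/25, 3/5), width = 3/5 - 13/25 = 2/25
  'b': [13/25 + 2/25*0/1, 13/25 + 2/25*1/5) = [13/25, 67/125)
  'a': [13/25 + 2/25*1/5, 13/25 + 2/25*2/5) = [67/125, 69/125) <- contains code 68/125
  'e': [13/25 + 2/25*2/5, 13/25 + 2/25*3/5) = [69/125, 71/125)
  'd': [13/25 + 2/25*3/5, 13/25 + 2/25*1/1) = [71/125, 3/5)
  emit 'a', narrow to [67/125, 69/125)

Answer: eda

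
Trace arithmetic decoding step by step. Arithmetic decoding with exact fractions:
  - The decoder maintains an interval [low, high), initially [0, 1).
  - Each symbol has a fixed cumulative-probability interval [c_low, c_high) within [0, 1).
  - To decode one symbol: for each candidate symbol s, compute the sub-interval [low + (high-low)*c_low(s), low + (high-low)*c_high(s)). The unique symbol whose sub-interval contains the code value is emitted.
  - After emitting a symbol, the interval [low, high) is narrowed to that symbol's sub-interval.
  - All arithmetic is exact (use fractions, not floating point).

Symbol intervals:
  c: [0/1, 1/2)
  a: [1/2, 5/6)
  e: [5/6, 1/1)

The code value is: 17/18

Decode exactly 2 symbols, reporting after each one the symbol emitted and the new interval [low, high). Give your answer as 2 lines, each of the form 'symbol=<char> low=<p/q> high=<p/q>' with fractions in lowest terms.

Answer: symbol=e low=5/6 high=1/1
symbol=a low=11/12 high=35/36

Derivation:
Step 1: interval [0/1, 1/1), width = 1/1 - 0/1 = 1/1
  'c': [0/1 + 1/1*0/1, 0/1 + 1/1*1/2) = [0/1, 1/2)
  'a': [0/1 + 1/1*1/2, 0/1 + 1/1*5/6) = [1/2, 5/6)
  'e': [0/1 + 1/1*5/6, 0/1 + 1/1*1/1) = [5/6, 1/1) <- contains code 17/18
  emit 'e', narrow to [5/6, 1/1)
Step 2: interval [5/6, 1/1), width = 1/1 - 5/6 = 1/6
  'c': [5/6 + 1/6*0/1, 5/6 + 1/6*1/2) = [5/6, 11/12)
  'a': [5/6 + 1/6*1/2, 5/6 + 1/6*5/6) = [11/12, 35/36) <- contains code 17/18
  'e': [5/6 + 1/6*5/6, 5/6 + 1/6*1/1) = [35/36, 1/1)
  emit 'a', narrow to [11/12, 35/36)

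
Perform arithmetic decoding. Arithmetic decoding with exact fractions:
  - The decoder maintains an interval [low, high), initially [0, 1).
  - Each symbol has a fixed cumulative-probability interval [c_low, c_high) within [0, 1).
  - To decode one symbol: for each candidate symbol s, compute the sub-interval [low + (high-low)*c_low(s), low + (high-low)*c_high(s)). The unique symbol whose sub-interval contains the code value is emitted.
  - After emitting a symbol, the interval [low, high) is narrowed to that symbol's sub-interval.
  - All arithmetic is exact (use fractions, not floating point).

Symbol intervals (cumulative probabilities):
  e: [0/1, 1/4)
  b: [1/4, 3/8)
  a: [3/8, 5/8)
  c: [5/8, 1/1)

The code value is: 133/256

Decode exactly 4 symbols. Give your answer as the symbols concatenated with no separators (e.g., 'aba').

Answer: aaca

Derivation:
Step 1: interval [0/1, 1/1), width = 1/1 - 0/1 = 1/1
  'e': [0/1 + 1/1*0/1, 0/1 + 1/1*1/4) = [0/1, 1/4)
  'b': [0/1 + 1/1*1/4, 0/1 + 1/1*3/8) = [1/4, 3/8)
  'a': [0/1 + 1/1*3/8, 0/1 + 1/1*5/8) = [3/8, 5/8) <- contains code 133/256
  'c': [0/1 + 1/1*5/8, 0/1 + 1/1*1/1) = [5/8, 1/1)
  emit 'a', narrow to [3/8, 5/8)
Step 2: interval [3/8, 5/8), width = 5/8 - 3/8 = 1/4
  'e': [3/8 + 1/4*0/1, 3/8 + 1/4*1/4) = [3/8, 7/16)
  'b': [3/8 + 1/4*1/4, 3/8 + 1/4*3/8) = [7/16, 15/32)
  'a': [3/8 + 1/4*3/8, 3/8 + 1/4*5/8) = [15/32, 17/32) <- contains code 133/256
  'c': [3/8 + 1/4*5/8, 3/8 + 1/4*1/1) = [17/32, 5/8)
  emit 'a', narrow to [15/32, 17/32)
Step 3: interval [15/32, 17/32), width = 17/32 - 15/32 = 1/16
  'e': [15/32 + 1/16*0/1, 15/32 + 1/16*1/4) = [15/32, 31/64)
  'b': [15/32 + 1/16*1/4, 15/32 + 1/16*3/8) = [31/64, 63/128)
  'a': [15/32 + 1/16*3/8, 15/32 + 1/16*5/8) = [63/128, 65/128)
  'c': [15/32 + 1/16*5/8, 15/32 + 1/16*1/1) = [65/128, 17/32) <- contains code 133/256
  emit 'c', narrow to [65/128, 17/32)
Step 4: interval [65/128, 17/32), width = 17/32 - 65/128 = 3/128
  'e': [65/128 + 3/128*0/1, 65/128 + 3/128*1/4) = [65/128, 263/512)
  'b': [65/128 + 3/128*1/4, 65/128 + 3/128*3/8) = [263/512, 529/1024)
  'a': [65/128 + 3/128*3/8, 65/128 + 3/128*5/8) = [529/1024, 535/1024) <- contains code 133/256
  'c': [65/128 + 3/128*5/8, 65/128 + 3/128*1/1) = [535/1024, 17/32)
  emit 'a', narrow to [529/1024, 535/1024)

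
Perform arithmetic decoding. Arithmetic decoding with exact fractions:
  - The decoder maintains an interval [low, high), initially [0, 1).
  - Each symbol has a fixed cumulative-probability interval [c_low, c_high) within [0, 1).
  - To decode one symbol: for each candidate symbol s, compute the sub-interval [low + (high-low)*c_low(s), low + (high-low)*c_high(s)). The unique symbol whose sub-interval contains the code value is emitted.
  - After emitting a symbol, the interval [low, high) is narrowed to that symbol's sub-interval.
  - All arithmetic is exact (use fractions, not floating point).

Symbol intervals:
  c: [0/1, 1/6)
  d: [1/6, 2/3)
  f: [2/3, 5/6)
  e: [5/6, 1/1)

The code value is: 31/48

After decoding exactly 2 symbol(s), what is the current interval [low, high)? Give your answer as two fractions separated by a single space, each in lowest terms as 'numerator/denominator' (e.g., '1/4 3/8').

Step 1: interval [0/1, 1/1), width = 1/1 - 0/1 = 1/1
  'c': [0/1 + 1/1*0/1, 0/1 + 1/1*1/6) = [0/1, 1/6)
  'd': [0/1 + 1/1*1/6, 0/1 + 1/1*2/3) = [1/6, 2/3) <- contains code 31/48
  'f': [0/1 + 1/1*2/3, 0/1 + 1/1*5/6) = [2/3, 5/6)
  'e': [0/1 + 1/1*5/6, 0/1 + 1/1*1/1) = [5/6, 1/1)
  emit 'd', narrow to [1/6, 2/3)
Step 2: interval [1/6, 2/3), width = 2/3 - 1/6 = 1/2
  'c': [1/6 + 1/2*0/1, 1/6 + 1/2*1/6) = [1/6, 1/4)
  'd': [1/6 + 1/2*1/6, 1/6 + 1/2*2/3) = [1/4, 1/2)
  'f': [1/6 + 1/2*2/3, 1/6 + 1/2*5/6) = [1/2, 7/12)
  'e': [1/6 + 1/2*5/6, 1/6 + 1/2*1/1) = [7/12, 2/3) <- contains code 31/48
  emit 'e', narrow to [7/12, 2/3)

Answer: 7/12 2/3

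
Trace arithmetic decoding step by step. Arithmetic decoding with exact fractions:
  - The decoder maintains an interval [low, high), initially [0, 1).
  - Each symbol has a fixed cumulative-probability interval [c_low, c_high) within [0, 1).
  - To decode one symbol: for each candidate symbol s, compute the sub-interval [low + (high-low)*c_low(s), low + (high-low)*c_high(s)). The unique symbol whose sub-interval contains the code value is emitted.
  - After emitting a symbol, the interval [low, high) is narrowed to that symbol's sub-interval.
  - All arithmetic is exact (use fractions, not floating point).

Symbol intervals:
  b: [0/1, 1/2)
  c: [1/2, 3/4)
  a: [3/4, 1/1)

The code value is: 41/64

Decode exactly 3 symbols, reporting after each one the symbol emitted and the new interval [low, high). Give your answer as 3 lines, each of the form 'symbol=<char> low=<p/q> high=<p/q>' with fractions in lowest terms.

Answer: symbol=c low=1/2 high=3/4
symbol=c low=5/8 high=11/16
symbol=b low=5/8 high=21/32

Derivation:
Step 1: interval [0/1, 1/1), width = 1/1 - 0/1 = 1/1
  'b': [0/1 + 1/1*0/1, 0/1 + 1/1*1/2) = [0/1, 1/2)
  'c': [0/1 + 1/1*1/2, 0/1 + 1/1*3/4) = [1/2, 3/4) <- contains code 41/64
  'a': [0/1 + 1/1*3/4, 0/1 + 1/1*1/1) = [3/4, 1/1)
  emit 'c', narrow to [1/2, 3/4)
Step 2: interval [1/2, 3/4), width = 3/4 - 1/2 = 1/4
  'b': [1/2 + 1/4*0/1, 1/2 + 1/4*1/2) = [1/2, 5/8)
  'c': [1/2 + 1/4*1/2, 1/2 + 1/4*3/4) = [5/8, 11/16) <- contains code 41/64
  'a': [1/2 + 1/4*3/4, 1/2 + 1/4*1/1) = [11/16, 3/4)
  emit 'c', narrow to [5/8, 11/16)
Step 3: interval [5/8, 11/16), width = 11/16 - 5/8 = 1/16
  'b': [5/8 + 1/16*0/1, 5/8 + 1/16*1/2) = [5/8, 21/32) <- contains code 41/64
  'c': [5/8 + 1/16*1/2, 5/8 + 1/16*3/4) = [21/32, 43/64)
  'a': [5/8 + 1/16*3/4, 5/8 + 1/16*1/1) = [43/64, 11/16)
  emit 'b', narrow to [5/8, 21/32)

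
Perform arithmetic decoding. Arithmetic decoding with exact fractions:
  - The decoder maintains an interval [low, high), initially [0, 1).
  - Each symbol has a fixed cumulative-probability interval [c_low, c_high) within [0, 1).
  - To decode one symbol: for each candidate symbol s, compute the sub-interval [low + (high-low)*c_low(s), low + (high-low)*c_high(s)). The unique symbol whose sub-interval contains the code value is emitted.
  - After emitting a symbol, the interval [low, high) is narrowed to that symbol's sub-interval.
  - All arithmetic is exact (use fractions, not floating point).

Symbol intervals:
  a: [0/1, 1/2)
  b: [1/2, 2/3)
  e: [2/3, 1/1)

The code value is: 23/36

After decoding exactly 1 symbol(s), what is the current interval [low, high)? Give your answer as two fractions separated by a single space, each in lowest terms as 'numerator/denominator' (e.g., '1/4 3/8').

Step 1: interval [0/1, 1/1), width = 1/1 - 0/1 = 1/1
  'a': [0/1 + 1/1*0/1, 0/1 + 1/1*1/2) = [0/1, 1/2)
  'b': [0/1 + 1/1*1/2, 0/1 + 1/1*2/3) = [1/2, 2/3) <- contains code 23/36
  'e': [0/1 + 1/1*2/3, 0/1 + 1/1*1/1) = [2/3, 1/1)
  emit 'b', narrow to [1/2, 2/3)

Answer: 1/2 2/3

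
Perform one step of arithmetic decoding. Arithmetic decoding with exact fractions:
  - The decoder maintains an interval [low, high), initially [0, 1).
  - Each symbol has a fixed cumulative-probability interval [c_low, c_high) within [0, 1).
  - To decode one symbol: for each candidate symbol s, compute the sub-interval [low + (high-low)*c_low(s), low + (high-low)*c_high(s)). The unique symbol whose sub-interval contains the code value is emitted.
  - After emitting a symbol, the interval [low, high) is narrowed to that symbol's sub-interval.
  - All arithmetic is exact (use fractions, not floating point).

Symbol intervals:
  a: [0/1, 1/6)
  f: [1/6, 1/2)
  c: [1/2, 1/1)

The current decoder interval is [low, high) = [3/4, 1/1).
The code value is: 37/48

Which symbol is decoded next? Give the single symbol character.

Interval width = high − low = 1/1 − 3/4 = 1/4
Scaled code = (code − low) / width = (37/48 − 3/4) / 1/4 = 1/12
  a: [0/1, 1/6) ← scaled code falls here ✓
  f: [1/6, 1/2) 
  c: [1/2, 1/1) 

Answer: a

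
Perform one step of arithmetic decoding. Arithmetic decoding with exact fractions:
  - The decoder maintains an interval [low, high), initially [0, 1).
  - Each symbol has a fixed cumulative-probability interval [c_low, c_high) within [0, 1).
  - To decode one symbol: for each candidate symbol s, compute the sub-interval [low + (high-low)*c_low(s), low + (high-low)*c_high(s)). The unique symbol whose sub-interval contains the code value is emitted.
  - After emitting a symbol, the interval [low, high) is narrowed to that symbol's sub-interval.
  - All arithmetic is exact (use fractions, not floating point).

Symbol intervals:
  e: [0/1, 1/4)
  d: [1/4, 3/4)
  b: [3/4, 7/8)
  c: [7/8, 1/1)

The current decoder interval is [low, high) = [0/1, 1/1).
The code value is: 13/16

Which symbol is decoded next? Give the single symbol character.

Interval width = high − low = 1/1 − 0/1 = 1/1
Scaled code = (code − low) / width = (13/16 − 0/1) / 1/1 = 13/16
  e: [0/1, 1/4) 
  d: [1/4, 3/4) 
  b: [3/4, 7/8) ← scaled code falls here ✓
  c: [7/8, 1/1) 

Answer: b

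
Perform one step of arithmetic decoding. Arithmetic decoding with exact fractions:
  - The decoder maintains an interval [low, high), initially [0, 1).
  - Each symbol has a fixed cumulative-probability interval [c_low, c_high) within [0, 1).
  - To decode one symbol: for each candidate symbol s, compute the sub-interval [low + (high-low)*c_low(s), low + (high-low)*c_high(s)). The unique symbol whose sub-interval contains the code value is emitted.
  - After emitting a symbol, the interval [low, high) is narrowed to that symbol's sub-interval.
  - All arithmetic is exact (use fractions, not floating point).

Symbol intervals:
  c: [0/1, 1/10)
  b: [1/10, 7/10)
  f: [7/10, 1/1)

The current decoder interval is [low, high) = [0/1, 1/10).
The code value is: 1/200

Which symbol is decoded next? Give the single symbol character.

Answer: c

Derivation:
Interval width = high − low = 1/10 − 0/1 = 1/10
Scaled code = (code − low) / width = (1/200 − 0/1) / 1/10 = 1/20
  c: [0/1, 1/10) ← scaled code falls here ✓
  b: [1/10, 7/10) 
  f: [7/10, 1/1) 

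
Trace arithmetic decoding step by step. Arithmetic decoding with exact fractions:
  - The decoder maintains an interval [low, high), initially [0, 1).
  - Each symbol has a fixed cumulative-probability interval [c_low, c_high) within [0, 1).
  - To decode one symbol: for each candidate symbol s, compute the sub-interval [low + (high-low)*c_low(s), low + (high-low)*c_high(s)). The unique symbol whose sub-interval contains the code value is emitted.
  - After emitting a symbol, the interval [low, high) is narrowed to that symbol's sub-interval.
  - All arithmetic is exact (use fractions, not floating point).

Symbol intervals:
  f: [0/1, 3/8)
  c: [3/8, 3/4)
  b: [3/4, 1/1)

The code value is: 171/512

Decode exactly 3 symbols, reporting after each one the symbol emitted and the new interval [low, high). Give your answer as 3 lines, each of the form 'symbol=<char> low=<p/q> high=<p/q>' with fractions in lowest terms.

Step 1: interval [0/1, 1/1), width = 1/1 - 0/1 = 1/1
  'f': [0/1 + 1/1*0/1, 0/1 + 1/1*3/8) = [0/1, 3/8) <- contains code 171/512
  'c': [0/1 + 1/1*3/8, 0/1 + 1/1*3/4) = [3/8, 3/4)
  'b': [0/1 + 1/1*3/4, 0/1 + 1/1*1/1) = [3/4, 1/1)
  emit 'f', narrow to [0/1, 3/8)
Step 2: interval [0/1, 3/8), width = 3/8 - 0/1 = 3/8
  'f': [0/1 + 3/8*0/1, 0/1 + 3/8*3/8) = [0/1, 9/64)
  'c': [0/1 + 3/8*3/8, 0/1 + 3/8*3/4) = [9/64, 9/32)
  'b': [0/1 + 3/8*3/4, 0/1 + 3/8*1/1) = [9/32, 3/8) <- contains code 171/512
  emit 'b', narrow to [9/32, 3/8)
Step 3: interval [9/32, 3/8), width = 3/8 - 9/32 = 3/32
  'f': [9/32 + 3/32*0/1, 9/32 + 3/32*3/8) = [9/32, 81/256)
  'c': [9/32 + 3/32*3/8, 9/32 + 3/32*3/4) = [81/256, 45/128) <- contains code 171/512
  'b': [9/32 + 3/32*3/4, 9/32 + 3/32*1/1) = [45/128, 3/8)
  emit 'c', narrow to [81/256, 45/128)

Answer: symbol=f low=0/1 high=3/8
symbol=b low=9/32 high=3/8
symbol=c low=81/256 high=45/128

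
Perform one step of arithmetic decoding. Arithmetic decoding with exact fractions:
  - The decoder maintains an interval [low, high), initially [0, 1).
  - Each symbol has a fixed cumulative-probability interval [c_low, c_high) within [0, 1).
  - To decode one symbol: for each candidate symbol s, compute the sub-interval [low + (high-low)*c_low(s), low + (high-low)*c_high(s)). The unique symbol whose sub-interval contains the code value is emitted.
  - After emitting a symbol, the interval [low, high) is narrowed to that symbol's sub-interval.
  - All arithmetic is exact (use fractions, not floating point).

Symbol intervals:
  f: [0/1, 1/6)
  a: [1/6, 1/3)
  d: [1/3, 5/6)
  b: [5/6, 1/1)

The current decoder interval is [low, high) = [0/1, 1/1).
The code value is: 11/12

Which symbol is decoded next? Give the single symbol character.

Answer: b

Derivation:
Interval width = high − low = 1/1 − 0/1 = 1/1
Scaled code = (code − low) / width = (11/12 − 0/1) / 1/1 = 11/12
  f: [0/1, 1/6) 
  a: [1/6, 1/3) 
  d: [1/3, 5/6) 
  b: [5/6, 1/1) ← scaled code falls here ✓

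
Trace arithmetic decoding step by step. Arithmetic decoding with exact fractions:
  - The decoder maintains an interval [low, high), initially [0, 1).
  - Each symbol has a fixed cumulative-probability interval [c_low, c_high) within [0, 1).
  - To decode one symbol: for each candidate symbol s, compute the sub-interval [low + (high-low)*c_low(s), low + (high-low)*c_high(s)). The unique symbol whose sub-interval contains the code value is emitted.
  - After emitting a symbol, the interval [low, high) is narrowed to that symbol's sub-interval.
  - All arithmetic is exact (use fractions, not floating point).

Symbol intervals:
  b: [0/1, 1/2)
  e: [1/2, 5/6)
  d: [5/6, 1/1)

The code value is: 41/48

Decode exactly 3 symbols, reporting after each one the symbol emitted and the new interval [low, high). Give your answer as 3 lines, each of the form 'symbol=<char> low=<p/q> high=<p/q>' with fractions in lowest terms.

Answer: symbol=d low=5/6 high=1/1
symbol=b low=5/6 high=11/12
symbol=b low=5/6 high=7/8

Derivation:
Step 1: interval [0/1, 1/1), width = 1/1 - 0/1 = 1/1
  'b': [0/1 + 1/1*0/1, 0/1 + 1/1*1/2) = [0/1, 1/2)
  'e': [0/1 + 1/1*1/2, 0/1 + 1/1*5/6) = [1/2, 5/6)
  'd': [0/1 + 1/1*5/6, 0/1 + 1/1*1/1) = [5/6, 1/1) <- contains code 41/48
  emit 'd', narrow to [5/6, 1/1)
Step 2: interval [5/6, 1/1), width = 1/1 - 5/6 = 1/6
  'b': [5/6 + 1/6*0/1, 5/6 + 1/6*1/2) = [5/6, 11/12) <- contains code 41/48
  'e': [5/6 + 1/6*1/2, 5/6 + 1/6*5/6) = [11/12, 35/36)
  'd': [5/6 + 1/6*5/6, 5/6 + 1/6*1/1) = [35/36, 1/1)
  emit 'b', narrow to [5/6, 11/12)
Step 3: interval [5/6, 11/12), width = 11/12 - 5/6 = 1/12
  'b': [5/6 + 1/12*0/1, 5/6 + 1/12*1/2) = [5/6, 7/8) <- contains code 41/48
  'e': [5/6 + 1/12*1/2, 5/6 + 1/12*5/6) = [7/8, 65/72)
  'd': [5/6 + 1/12*5/6, 5/6 + 1/12*1/1) = [65/72, 11/12)
  emit 'b', narrow to [5/6, 7/8)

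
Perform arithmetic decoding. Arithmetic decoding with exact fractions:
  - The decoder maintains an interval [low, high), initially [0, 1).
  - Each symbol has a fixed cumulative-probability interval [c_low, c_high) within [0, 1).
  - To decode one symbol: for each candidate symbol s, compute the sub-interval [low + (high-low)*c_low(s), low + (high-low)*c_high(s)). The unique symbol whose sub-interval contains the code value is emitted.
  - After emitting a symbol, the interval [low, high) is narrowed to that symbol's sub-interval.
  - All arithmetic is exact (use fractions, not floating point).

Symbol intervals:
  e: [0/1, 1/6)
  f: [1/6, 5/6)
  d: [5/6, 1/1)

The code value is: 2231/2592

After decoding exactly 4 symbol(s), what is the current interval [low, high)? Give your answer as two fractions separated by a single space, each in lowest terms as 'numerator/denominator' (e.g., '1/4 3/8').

Answer: 1115/1296 31/36

Derivation:
Step 1: interval [0/1, 1/1), width = 1/1 - 0/1 = 1/1
  'e': [0/1 + 1/1*0/1, 0/1 + 1/1*1/6) = [0/1, 1/6)
  'f': [0/1 + 1/1*1/6, 0/1 + 1/1*5/6) = [1/6, 5/6)
  'd': [0/1 + 1/1*5/6, 0/1 + 1/1*1/1) = [5/6, 1/1) <- contains code 2231/2592
  emit 'd', narrow to [5/6, 1/1)
Step 2: interval [5/6, 1/1), width = 1/1 - 5/6 = 1/6
  'e': [5/6 + 1/6*0/1, 5/6 + 1/6*1/6) = [5/6, 31/36) <- contains code 2231/2592
  'f': [5/6 + 1/6*1/6, 5/6 + 1/6*5/6) = [31/36, 35/36)
  'd': [5/6 + 1/6*5/6, 5/6 + 1/6*1/1) = [35/36, 1/1)
  emit 'e', narrow to [5/6, 31/36)
Step 3: interval [5/6, 31/36), width = 31/36 - 5/6 = 1/36
  'e': [5/6 + 1/36*0/1, 5/6 + 1/36*1/6) = [5/6, 181/216)
  'f': [5/6 + 1/36*1/6, 5/6 + 1/36*5/6) = [181/216, 185/216)
  'd': [5/6 + 1/36*5/6, 5/6 + 1/36*1/1) = [185/216, 31/36) <- contains code 2231/2592
  emit 'd', narrow to [185/216, 31/36)
Step 4: interval [185/216, 31/36), width = 31/36 - 185/216 = 1/216
  'e': [185/216 + 1/216*0/1, 185/216 + 1/216*1/6) = [185/216, 1111/1296)
  'f': [185/216 + 1/216*1/6, 185/216 + 1/216*5/6) = [1111/1296, 1115/1296)
  'd': [185/216 + 1/216*5/6, 185/216 + 1/216*1/1) = [1115/1296, 31/36) <- contains code 2231/2592
  emit 'd', narrow to [1115/1296, 31/36)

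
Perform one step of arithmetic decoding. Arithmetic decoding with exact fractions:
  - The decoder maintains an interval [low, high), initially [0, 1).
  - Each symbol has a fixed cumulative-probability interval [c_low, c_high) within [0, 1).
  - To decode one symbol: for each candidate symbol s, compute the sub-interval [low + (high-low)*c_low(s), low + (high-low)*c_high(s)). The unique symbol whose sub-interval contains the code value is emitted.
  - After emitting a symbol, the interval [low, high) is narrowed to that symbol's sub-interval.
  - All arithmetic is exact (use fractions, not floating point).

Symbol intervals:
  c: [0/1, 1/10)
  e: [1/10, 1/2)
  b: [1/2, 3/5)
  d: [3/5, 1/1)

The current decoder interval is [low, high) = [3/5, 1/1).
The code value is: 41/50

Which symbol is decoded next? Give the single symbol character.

Interval width = high − low = 1/1 − 3/5 = 2/5
Scaled code = (code − low) / width = (41/50 − 3/5) / 2/5 = 11/20
  c: [0/1, 1/10) 
  e: [1/10, 1/2) 
  b: [1/2, 3/5) ← scaled code falls here ✓
  d: [3/5, 1/1) 

Answer: b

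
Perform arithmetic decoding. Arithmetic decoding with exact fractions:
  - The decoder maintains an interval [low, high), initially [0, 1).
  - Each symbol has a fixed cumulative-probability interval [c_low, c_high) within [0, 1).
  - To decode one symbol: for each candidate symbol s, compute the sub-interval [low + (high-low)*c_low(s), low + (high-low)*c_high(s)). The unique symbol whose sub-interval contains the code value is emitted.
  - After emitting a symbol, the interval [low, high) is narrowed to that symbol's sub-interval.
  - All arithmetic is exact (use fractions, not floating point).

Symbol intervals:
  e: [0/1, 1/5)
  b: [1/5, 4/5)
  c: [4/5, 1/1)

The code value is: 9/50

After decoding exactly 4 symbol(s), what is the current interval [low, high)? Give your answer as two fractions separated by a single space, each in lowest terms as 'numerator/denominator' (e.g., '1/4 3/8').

Answer: 108/625 117/625

Derivation:
Step 1: interval [0/1, 1/1), width = 1/1 - 0/1 = 1/1
  'e': [0/1 + 1/1*0/1, 0/1 + 1/1*1/5) = [0/1, 1/5) <- contains code 9/50
  'b': [0/1 + 1/1*1/5, 0/1 + 1/1*4/5) = [1/5, 4/5)
  'c': [0/1 + 1/1*4/5, 0/1 + 1/1*1/1) = [4/5, 1/1)
  emit 'e', narrow to [0/1, 1/5)
Step 2: interval [0/1, 1/5), width = 1/5 - 0/1 = 1/5
  'e': [0/1 + 1/5*0/1, 0/1 + 1/5*1/5) = [0/1, 1/25)
  'b': [0/1 + 1/5*1/5, 0/1 + 1/5*4/5) = [1/25, 4/25)
  'c': [0/1 + 1/5*4/5, 0/1 + 1/5*1/1) = [4/25, 1/5) <- contains code 9/50
  emit 'c', narrow to [4/25, 1/5)
Step 3: interval [4/25, 1/5), width = 1/5 - 4/25 = 1/25
  'e': [4/25 + 1/25*0/1, 4/25 + 1/25*1/5) = [4/25, 21/125)
  'b': [4/25 + 1/25*1/5, 4/25 + 1/25*4/5) = [21/125, 24/125) <- contains code 9/50
  'c': [4/25 + 1/25*4/5, 4/25 + 1/25*1/1) = [24/125, 1/5)
  emit 'b', narrow to [21/125, 24/125)
Step 4: interval [21/125, 24/125), width = 24/125 - 21/125 = 3/125
  'e': [21/125 + 3/125*0/1, 21/125 + 3/125*1/5) = [21/125, 108/625)
  'b': [21/125 + 3/125*1/5, 21/125 + 3/125*4/5) = [108/625, 117/625) <- contains code 9/50
  'c': [21/125 + 3/125*4/5, 21/125 + 3/125*1/1) = [117/625, 24/125)
  emit 'b', narrow to [108/625, 117/625)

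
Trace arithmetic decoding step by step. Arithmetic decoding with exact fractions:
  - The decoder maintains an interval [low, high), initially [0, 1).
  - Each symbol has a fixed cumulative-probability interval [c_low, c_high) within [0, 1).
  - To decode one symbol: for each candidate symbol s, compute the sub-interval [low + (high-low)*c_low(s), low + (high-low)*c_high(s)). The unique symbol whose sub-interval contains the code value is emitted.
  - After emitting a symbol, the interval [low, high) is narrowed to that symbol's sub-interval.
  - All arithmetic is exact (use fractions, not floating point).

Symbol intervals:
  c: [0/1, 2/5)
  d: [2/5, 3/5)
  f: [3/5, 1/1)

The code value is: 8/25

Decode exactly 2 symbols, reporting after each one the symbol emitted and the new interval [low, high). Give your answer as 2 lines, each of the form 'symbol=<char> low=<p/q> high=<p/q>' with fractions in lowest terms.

Answer: symbol=c low=0/1 high=2/5
symbol=f low=6/25 high=2/5

Derivation:
Step 1: interval [0/1, 1/1), width = 1/1 - 0/1 = 1/1
  'c': [0/1 + 1/1*0/1, 0/1 + 1/1*2/5) = [0/1, 2/5) <- contains code 8/25
  'd': [0/1 + 1/1*2/5, 0/1 + 1/1*3/5) = [2/5, 3/5)
  'f': [0/1 + 1/1*3/5, 0/1 + 1/1*1/1) = [3/5, 1/1)
  emit 'c', narrow to [0/1, 2/5)
Step 2: interval [0/1, 2/5), width = 2/5 - 0/1 = 2/5
  'c': [0/1 + 2/5*0/1, 0/1 + 2/5*2/5) = [0/1, 4/25)
  'd': [0/1 + 2/5*2/5, 0/1 + 2/5*3/5) = [4/25, 6/25)
  'f': [0/1 + 2/5*3/5, 0/1 + 2/5*1/1) = [6/25, 2/5) <- contains code 8/25
  emit 'f', narrow to [6/25, 2/5)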